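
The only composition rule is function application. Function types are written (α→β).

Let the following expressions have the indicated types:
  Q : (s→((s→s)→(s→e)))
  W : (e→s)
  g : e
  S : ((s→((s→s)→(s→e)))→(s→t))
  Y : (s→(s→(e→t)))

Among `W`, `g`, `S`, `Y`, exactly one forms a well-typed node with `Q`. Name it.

W : (e→s) — no; Q wants s, and W wants e.
g : e — no; Q wants s, and g wants nothing (atomic).
S — combines: S : ((s→((s→s)→(s→e)))→(s→t)) takes Q : (s→((s→s)→(s→e))) as argument, giving (s→t).
Y : (s→(s→(e→t))) — no; Q wants s, and Y wants s.

S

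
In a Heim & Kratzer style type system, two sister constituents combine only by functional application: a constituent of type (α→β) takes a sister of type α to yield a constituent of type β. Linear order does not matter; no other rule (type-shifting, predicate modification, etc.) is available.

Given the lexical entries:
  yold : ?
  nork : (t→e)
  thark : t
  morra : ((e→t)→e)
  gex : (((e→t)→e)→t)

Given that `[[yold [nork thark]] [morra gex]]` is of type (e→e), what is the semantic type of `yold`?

[[yold [nork thark]] [morra gex]] must have type (e→e). The sister [morra gex] has type t; that is not a function onto (e→e), so [yold [nork thark]] must be the functor, of type (t→(e→e)).
[yold [nork thark]] must have type (t→(e→e)). The sister [nork thark] has type e; that is not a function onto (t→(e→e)), so yold must be the functor, of type (e→(t→(e→e))).

(e→(t→(e→e)))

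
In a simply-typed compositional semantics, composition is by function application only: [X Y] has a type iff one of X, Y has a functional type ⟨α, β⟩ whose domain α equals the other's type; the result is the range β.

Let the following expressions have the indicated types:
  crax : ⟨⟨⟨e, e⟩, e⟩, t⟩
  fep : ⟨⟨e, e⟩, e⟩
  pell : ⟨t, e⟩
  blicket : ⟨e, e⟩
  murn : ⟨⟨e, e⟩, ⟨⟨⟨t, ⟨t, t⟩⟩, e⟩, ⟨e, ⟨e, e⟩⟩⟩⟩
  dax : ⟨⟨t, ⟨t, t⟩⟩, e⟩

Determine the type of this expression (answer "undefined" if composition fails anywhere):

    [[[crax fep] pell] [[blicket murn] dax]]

⟨e, e⟩

[crax fep]: ⟨⟨⟨e, e⟩, e⟩, t⟩ applied to ⟨⟨e, e⟩, e⟩ yields t.
[[crax fep] pell]: ⟨t, e⟩ applied to t yields e.
[blicket murn]: ⟨⟨e, e⟩, ⟨⟨⟨t, ⟨t, t⟩⟩, e⟩, ⟨e, ⟨e, e⟩⟩⟩⟩ applied to ⟨e, e⟩ yields ⟨⟨⟨t, ⟨t, t⟩⟩, e⟩, ⟨e, ⟨e, e⟩⟩⟩.
[[blicket murn] dax]: ⟨⟨⟨t, ⟨t, t⟩⟩, e⟩, ⟨e, ⟨e, e⟩⟩⟩ applied to ⟨⟨t, ⟨t, t⟩⟩, e⟩ yields ⟨e, ⟨e, e⟩⟩.
[[[crax fep] pell] [[blicket murn] dax]]: ⟨e, ⟨e, e⟩⟩ applied to e yields ⟨e, e⟩.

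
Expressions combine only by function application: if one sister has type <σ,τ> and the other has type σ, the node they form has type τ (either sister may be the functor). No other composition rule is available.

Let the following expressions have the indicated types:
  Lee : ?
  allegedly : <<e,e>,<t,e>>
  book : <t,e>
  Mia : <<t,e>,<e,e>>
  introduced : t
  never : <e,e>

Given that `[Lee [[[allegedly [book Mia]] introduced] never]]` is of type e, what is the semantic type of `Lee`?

[Lee [[[allegedly [book Mia]] introduced] never]] must have type e. The sister [[[allegedly [book Mia]] introduced] never] has type e; that is not a function onto e, so Lee must be the functor, of type <e,e>.

<e,e>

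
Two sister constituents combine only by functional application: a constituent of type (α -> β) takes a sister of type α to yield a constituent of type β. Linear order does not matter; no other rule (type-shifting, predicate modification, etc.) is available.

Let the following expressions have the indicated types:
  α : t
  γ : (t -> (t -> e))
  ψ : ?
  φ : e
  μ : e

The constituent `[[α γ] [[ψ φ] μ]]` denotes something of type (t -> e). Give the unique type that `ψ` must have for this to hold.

For [[α γ] [[ψ φ] μ]] to have type (t -> e) with [α γ] of type (t -> e), [[ψ φ] μ] must be the function: [[ψ φ] μ] : ((t -> e) -> (t -> e)).
For [[ψ φ] μ] to have type ((t -> e) -> (t -> e)) with μ of type e, [ψ φ] must be the function: [ψ φ] : (e -> ((t -> e) -> (t -> e))).
For [ψ φ] to have type (e -> ((t -> e) -> (t -> e))) with φ of type e, ψ must be the function: ψ : (e -> (e -> ((t -> e) -> (t -> e)))).

(e -> (e -> ((t -> e) -> (t -> e))))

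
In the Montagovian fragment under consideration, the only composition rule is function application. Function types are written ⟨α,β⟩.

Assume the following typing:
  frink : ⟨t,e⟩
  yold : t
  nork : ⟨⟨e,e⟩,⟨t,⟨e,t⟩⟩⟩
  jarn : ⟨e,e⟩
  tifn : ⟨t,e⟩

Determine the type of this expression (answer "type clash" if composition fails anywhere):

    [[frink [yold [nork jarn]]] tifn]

[nork jarn]: ⟨⟨e,e⟩,⟨t,⟨e,t⟩⟩⟩ applied to ⟨e,e⟩ yields ⟨t,⟨e,t⟩⟩.
[yold [nork jarn]]: ⟨t,⟨e,t⟩⟩ applied to t yields ⟨e,t⟩.
[frink [yold [nork jarn]]]: ⟨t,e⟩ with ⟨e,t⟩ — neither is a function whose domain matches the other; composition fails here.

type clash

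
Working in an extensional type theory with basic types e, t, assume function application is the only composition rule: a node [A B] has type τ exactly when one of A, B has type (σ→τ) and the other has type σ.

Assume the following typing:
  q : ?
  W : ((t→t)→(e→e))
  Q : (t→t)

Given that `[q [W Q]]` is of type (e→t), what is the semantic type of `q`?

[q [W Q]] is required to be (e→t). [W Q] : (e→e) cannot yield (e→t) as functor, so q : ((e→e)→(e→t)).

((e→e)→(e→t))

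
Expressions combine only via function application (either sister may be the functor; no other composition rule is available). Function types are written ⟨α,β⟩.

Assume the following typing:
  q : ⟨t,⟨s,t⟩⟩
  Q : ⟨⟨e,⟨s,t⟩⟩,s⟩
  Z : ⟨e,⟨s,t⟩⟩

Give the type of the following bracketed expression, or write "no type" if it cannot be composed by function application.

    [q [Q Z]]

no type

[Q Z]: ⟨⟨e,⟨s,t⟩⟩,s⟩ applied to ⟨e,⟨s,t⟩⟩ yields s.
At [q [Q Z]]: neither ⟨t,⟨s,t⟩⟩ nor s can take the other as argument; the node is ill-typed.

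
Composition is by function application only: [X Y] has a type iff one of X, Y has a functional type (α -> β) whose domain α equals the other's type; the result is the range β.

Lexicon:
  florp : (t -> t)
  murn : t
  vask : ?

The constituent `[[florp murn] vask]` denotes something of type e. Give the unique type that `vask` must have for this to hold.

(t -> e)

[[florp murn] vask] is required to be e. [florp murn] : t cannot yield e as functor, so vask : (t -> e).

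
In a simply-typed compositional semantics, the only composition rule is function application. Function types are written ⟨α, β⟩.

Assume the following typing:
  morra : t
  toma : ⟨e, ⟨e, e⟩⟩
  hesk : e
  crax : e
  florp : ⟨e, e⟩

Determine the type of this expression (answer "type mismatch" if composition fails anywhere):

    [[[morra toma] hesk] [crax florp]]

[morra toma]: t with ⟨e, ⟨e, e⟩⟩ — neither is a function whose domain matches the other; composition fails here.

type mismatch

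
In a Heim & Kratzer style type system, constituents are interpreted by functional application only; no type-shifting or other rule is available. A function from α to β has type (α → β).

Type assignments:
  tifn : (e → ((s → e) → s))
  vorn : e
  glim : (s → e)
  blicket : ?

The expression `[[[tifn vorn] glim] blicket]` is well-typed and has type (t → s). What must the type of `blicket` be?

(s → (t → s))

[[[tifn vorn] glim] blicket] is required to be (t → s). [[tifn vorn] glim] : s cannot yield (t → s) as functor, so blicket : (s → (t → s)).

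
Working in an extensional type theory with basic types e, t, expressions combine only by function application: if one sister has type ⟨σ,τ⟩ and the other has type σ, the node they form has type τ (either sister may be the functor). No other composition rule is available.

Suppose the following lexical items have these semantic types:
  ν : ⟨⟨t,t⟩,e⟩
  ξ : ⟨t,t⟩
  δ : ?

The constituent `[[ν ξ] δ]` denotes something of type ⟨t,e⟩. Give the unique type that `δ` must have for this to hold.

For [[ν ξ] δ] to have type ⟨t,e⟩ with [ν ξ] of type e, δ must be the function: δ : ⟨e,⟨t,e⟩⟩.

⟨e,⟨t,e⟩⟩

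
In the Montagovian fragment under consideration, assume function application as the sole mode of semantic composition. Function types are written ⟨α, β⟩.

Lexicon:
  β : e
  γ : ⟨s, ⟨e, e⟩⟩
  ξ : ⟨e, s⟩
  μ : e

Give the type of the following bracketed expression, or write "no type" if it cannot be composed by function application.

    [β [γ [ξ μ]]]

At [ξ μ], ξ : ⟨e, s⟩ takes μ : e, giving s.
At [γ [ξ μ]], γ : ⟨s, ⟨e, e⟩⟩ takes [ξ μ] : s, giving ⟨e, e⟩.
At [β [γ [ξ μ]]], [γ [ξ μ]] : ⟨e, e⟩ takes β : e, giving e.

e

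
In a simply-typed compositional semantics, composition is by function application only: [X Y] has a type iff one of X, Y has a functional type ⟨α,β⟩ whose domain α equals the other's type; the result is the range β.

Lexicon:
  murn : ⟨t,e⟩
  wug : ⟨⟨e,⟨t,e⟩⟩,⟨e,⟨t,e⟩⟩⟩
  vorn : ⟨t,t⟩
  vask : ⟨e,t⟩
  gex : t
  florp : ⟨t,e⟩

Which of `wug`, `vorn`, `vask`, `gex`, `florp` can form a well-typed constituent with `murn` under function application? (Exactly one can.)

wug : ⟨⟨e,⟨t,e⟩⟩,⟨e,⟨t,e⟩⟩⟩ — does not combine with murn.
vorn : ⟨t,t⟩ — does not combine with murn.
vask : ⟨e,t⟩ — does not combine with murn.
gex — combines: murn : ⟨t,e⟩ takes gex : t as argument, giving e.
florp : ⟨t,e⟩ — does not combine with murn.

gex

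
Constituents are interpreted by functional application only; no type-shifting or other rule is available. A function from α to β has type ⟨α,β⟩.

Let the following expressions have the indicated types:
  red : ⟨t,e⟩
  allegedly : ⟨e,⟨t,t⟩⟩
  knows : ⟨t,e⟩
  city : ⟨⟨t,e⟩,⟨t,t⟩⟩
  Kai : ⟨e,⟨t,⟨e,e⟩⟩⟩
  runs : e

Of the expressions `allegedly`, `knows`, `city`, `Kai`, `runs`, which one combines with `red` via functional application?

city

allegedly : ⟨e,⟨t,t⟩⟩ — does not combine with red.
knows : ⟨t,e⟩ — does not combine with red.
city — combines: city : ⟨⟨t,e⟩,⟨t,t⟩⟩ takes red : ⟨t,e⟩ as argument, giving ⟨t,t⟩.
Kai : ⟨e,⟨t,⟨e,e⟩⟩⟩ — does not combine with red.
runs : e — does not combine with red.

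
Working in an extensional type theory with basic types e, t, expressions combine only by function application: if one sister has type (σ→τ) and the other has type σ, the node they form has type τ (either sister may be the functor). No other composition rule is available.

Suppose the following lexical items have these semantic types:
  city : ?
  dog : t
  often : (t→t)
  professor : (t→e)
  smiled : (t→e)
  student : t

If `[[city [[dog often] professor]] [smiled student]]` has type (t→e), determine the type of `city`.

(e→(e→(t→e)))

For [[city [[dog often] professor]] [smiled student]] to have type (t→e) with [smiled student] of type e, [city [[dog often] professor]] must be the function: [city [[dog often] professor]] : (e→(t→e)).
For [city [[dog often] professor]] to have type (e→(t→e)) with [[dog often] professor] of type e, city must be the function: city : (e→(e→(t→e))).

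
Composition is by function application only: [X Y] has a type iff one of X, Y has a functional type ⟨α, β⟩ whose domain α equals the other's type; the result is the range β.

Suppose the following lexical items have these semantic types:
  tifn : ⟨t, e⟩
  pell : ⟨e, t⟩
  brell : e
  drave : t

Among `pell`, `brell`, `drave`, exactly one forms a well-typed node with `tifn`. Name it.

pell : ⟨e, t⟩ — does not combine with tifn.
brell : e — does not combine with tifn.
drave — combines: tifn : ⟨t, e⟩ takes drave : t as argument, giving e.

drave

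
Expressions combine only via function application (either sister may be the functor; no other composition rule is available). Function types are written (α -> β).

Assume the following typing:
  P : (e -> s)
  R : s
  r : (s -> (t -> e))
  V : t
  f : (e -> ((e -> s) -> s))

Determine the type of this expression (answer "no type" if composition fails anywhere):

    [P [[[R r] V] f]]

[R r]: functor r : (s -> (t -> e)), argument R : s; result (t -> e).
[[R r] V]: functor [R r] : (t -> e), argument V : t; result e.
[[[R r] V] f]: functor f : (e -> ((e -> s) -> s)), argument [[R r] V] : e; result ((e -> s) -> s).
[P [[[R r] V] f]]: functor [[[R r] V] f] : ((e -> s) -> s), argument P : (e -> s); result s.

s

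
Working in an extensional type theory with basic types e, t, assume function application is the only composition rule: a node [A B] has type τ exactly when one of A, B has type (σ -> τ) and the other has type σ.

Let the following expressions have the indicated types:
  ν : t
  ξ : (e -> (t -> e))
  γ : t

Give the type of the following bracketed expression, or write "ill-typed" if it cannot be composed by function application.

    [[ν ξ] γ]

At [ν ξ]: neither t nor (e -> (t -> e)) can take the other as argument; the node is ill-typed.

ill-typed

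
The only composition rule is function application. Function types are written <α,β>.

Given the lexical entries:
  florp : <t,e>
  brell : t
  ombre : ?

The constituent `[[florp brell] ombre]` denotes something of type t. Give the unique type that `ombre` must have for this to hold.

[[florp brell] ombre] must have type t. The sister [florp brell] has type e; that is not a function onto t, so ombre must be the functor, of type <e,t>.

<e,t>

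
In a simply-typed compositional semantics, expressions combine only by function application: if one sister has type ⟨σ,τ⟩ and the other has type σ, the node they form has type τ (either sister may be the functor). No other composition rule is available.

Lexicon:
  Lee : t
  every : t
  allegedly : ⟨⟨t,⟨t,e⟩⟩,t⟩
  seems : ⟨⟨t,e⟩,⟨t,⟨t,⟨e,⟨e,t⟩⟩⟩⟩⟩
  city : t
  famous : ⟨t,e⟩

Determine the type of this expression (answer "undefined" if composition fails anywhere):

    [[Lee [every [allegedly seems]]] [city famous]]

[allegedly seems]: ⟨⟨t,⟨t,e⟩⟩,t⟩ and ⟨⟨t,e⟩,⟨t,⟨t,⟨e,⟨e,t⟩⟩⟩⟩⟩ cannot combine by function application — type clash.

undefined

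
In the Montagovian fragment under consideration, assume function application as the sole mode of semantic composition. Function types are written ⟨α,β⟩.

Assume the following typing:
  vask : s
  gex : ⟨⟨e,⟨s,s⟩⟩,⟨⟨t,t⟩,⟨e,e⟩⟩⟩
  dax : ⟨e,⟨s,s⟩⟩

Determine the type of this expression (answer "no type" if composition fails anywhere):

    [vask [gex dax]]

At [gex dax], gex : ⟨⟨e,⟨s,s⟩⟩,⟨⟨t,t⟩,⟨e,e⟩⟩⟩ takes dax : ⟨e,⟨s,s⟩⟩, giving ⟨⟨t,t⟩,⟨e,e⟩⟩.
[vask [gex dax]]: s with ⟨⟨t,t⟩,⟨e,e⟩⟩ — neither is a function whose domain matches the other; composition fails here.

no type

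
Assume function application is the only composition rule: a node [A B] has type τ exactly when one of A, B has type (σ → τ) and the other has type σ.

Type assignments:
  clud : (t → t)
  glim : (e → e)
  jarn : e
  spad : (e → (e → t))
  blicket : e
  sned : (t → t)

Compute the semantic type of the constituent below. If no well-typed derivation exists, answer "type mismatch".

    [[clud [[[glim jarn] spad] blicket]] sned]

[glim jarn]: (e → e) applied to e yields e.
[[glim jarn] spad]: (e → (e → t)) applied to e yields (e → t).
[[[glim jarn] spad] blicket]: (e → t) applied to e yields t.
[clud [[[glim jarn] spad] blicket]]: (t → t) applied to t yields t.
[[clud [[[glim jarn] spad] blicket]] sned]: (t → t) applied to t yields t.

t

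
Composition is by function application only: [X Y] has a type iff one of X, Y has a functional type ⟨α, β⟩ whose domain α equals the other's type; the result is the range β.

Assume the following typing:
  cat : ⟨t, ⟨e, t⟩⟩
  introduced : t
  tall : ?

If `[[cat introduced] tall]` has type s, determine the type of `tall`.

⟨⟨e, t⟩, s⟩

[[cat introduced] tall] must have type s. The sister [cat introduced] has type ⟨e, t⟩; that is not a function onto s, so tall must be the functor, of type ⟨⟨e, t⟩, s⟩.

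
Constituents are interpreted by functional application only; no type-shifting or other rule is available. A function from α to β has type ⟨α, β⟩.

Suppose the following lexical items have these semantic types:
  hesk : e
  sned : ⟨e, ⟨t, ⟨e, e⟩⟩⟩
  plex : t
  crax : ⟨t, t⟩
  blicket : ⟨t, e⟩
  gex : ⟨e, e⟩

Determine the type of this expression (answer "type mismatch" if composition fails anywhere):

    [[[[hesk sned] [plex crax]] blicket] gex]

type mismatch

[hesk sned]: ⟨e, ⟨t, ⟨e, e⟩⟩⟩ applied to e yields ⟨t, ⟨e, e⟩⟩.
[plex crax]: ⟨t, t⟩ applied to t yields t.
[[hesk sned] [plex crax]]: ⟨t, ⟨e, e⟩⟩ applied to t yields ⟨e, e⟩.
[[[hesk sned] [plex crax]] blicket]: ⟨e, e⟩ with ⟨t, e⟩ — neither is a function whose domain matches the other; composition fails here.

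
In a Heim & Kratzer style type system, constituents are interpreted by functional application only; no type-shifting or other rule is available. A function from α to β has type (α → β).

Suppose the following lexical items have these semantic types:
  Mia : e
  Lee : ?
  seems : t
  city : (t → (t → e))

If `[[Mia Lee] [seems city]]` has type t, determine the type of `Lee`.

(e → ((t → e) → t))

For [[Mia Lee] [seems city]] to have type t with [seems city] of type (t → e), [Mia Lee] must be the function: [Mia Lee] : ((t → e) → t).
For [Mia Lee] to have type ((t → e) → t) with Mia of type e, Lee must be the function: Lee : (e → ((t → e) → t)).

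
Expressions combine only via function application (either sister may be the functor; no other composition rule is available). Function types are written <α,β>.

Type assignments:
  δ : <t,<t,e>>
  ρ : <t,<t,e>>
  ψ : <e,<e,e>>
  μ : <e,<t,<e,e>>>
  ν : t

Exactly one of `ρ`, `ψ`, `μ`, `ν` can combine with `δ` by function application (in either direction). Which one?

ν

ρ : <t,<t,e>> — δ needs t; ρ needs t; neither fits.
ψ : <e,<e,e>> — δ needs t; ψ needs e; neither fits.
μ : <e,<t,<e,e>>> — δ needs t; μ needs e; neither fits.
ν — combines: δ : <t,<t,e>> takes ν : t as argument, giving <t,e>.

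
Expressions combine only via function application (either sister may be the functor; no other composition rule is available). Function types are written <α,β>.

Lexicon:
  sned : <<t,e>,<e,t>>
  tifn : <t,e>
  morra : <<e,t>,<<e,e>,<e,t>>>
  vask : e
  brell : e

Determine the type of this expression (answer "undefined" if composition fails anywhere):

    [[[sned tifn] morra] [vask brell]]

undefined

At [sned tifn], sned : <<t,e>,<e,t>> takes tifn : <t,e>, giving <e,t>.
At [[sned tifn] morra], morra : <<e,t>,<<e,e>,<e,t>>> takes [sned tifn] : <e,t>, giving <<e,e>,<e,t>>.
[vask brell]: e with e — neither is a function whose domain matches the other; composition fails here.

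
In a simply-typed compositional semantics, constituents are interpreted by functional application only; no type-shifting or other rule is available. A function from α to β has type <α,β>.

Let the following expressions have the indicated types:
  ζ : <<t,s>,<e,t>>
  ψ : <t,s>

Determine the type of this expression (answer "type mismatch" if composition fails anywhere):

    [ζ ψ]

[ζ ψ]: functor ζ : <<t,s>,<e,t>>, argument ψ : <t,s>; result <e,t>.

<e,t>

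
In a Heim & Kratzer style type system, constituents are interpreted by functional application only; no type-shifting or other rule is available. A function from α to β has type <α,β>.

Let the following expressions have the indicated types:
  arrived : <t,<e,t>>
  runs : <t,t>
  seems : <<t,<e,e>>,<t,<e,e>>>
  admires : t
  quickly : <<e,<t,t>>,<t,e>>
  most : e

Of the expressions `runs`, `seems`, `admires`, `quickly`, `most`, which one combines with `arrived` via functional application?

admires

runs : <t,t> — no; arrived wants t, and runs wants t.
seems : <<t,<e,e>>,<t,<e,e>>> — no; arrived wants t, and seems wants <t,<e,e>>.
admires — combines: arrived : <t,<e,t>> takes admires : t as argument, giving <e,t>.
quickly : <<e,<t,t>>,<t,e>> — no; arrived wants t, and quickly wants <e,<t,t>>.
most : e — no; arrived wants t, and most wants nothing (atomic).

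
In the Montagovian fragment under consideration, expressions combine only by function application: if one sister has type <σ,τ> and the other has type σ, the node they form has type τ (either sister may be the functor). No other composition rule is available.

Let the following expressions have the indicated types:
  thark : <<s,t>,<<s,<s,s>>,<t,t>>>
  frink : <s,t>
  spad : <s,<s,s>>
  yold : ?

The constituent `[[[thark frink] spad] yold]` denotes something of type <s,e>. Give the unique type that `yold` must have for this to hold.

At [[[thark frink] spad] yold] (required: <s,e>): [[thark frink] spad] is <t,t>, which is not a function with range <s,e>; hence yold is the functor — type <<t,t>,<s,e>>.

<<t,t>,<s,e>>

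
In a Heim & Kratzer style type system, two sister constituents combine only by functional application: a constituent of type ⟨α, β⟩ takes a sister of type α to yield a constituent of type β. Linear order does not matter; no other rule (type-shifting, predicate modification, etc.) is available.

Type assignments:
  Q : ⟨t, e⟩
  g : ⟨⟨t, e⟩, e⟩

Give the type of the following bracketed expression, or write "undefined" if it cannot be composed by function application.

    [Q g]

e

[Q g]: functor g : ⟨⟨t, e⟩, e⟩, argument Q : ⟨t, e⟩; result e.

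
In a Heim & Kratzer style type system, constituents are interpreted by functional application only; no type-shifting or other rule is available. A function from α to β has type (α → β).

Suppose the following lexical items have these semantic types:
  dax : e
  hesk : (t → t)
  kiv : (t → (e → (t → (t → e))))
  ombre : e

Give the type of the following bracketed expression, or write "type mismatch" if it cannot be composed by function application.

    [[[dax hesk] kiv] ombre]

type mismatch

[dax hesk]: e with (t → t) — neither is a function whose domain matches the other; composition fails here.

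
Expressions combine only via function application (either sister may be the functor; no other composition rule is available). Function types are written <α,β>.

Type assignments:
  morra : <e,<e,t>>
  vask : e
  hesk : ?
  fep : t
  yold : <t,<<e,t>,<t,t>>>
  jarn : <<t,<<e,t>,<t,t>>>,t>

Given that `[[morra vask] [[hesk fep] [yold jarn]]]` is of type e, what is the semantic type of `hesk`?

<t,<t,<<e,t>,e>>>

At [[morra vask] [[hesk fep] [yold jarn]]] (required: e): [morra vask] is <e,t>, which is not a function with range e; hence [[hesk fep] [yold jarn]] is the functor — type <<e,t>,e>.
At [[hesk fep] [yold jarn]] (required: <<e,t>,e>): [yold jarn] is t, which is not a function with range <<e,t>,e>; hence [hesk fep] is the functor — type <t,<<e,t>,e>>.
At [hesk fep] (required: <t,<<e,t>,e>>): fep is t, which is not a function with range <t,<<e,t>,e>>; hence hesk is the functor — type <t,<t,<<e,t>,e>>>.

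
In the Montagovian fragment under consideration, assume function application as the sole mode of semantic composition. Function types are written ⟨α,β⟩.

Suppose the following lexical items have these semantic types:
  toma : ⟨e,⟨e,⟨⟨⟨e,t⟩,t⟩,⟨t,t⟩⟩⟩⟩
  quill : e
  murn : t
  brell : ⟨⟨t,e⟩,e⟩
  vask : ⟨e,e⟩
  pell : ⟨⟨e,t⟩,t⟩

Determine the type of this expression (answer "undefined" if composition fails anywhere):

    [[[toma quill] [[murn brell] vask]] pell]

undefined

[toma quill]: toma is ⟨e,⟨e,⟨⟨⟨e,t⟩,t⟩,⟨t,t⟩⟩⟩⟩, quill is e; result ⟨e,⟨⟨⟨e,t⟩,t⟩,⟨t,t⟩⟩⟩.
[murn brell]: t and ⟨⟨t,e⟩,e⟩ cannot combine by function application — type clash.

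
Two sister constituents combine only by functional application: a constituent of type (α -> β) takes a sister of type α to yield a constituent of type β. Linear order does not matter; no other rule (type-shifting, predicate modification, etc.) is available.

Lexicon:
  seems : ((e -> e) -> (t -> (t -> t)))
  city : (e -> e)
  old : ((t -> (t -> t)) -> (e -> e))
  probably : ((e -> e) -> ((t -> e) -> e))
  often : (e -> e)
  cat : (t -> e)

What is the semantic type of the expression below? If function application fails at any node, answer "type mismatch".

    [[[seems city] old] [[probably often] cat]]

[seems city]: functor seems : ((e -> e) -> (t -> (t -> t))), argument city : (e -> e); result (t -> (t -> t)).
[[seems city] old]: functor old : ((t -> (t -> t)) -> (e -> e)), argument [seems city] : (t -> (t -> t)); result (e -> e).
[probably often]: functor probably : ((e -> e) -> ((t -> e) -> e)), argument often : (e -> e); result ((t -> e) -> e).
[[probably often] cat]: functor [probably often] : ((t -> e) -> e), argument cat : (t -> e); result e.
[[[seems city] old] [[probably often] cat]]: functor [[seems city] old] : (e -> e), argument [[probably often] cat] : e; result e.

e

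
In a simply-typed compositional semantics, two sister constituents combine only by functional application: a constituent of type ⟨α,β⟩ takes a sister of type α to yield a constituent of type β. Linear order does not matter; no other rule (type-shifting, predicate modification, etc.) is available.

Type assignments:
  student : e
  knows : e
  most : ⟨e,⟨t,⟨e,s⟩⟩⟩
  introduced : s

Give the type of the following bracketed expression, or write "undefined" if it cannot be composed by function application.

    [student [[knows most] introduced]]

undefined

At [knows most], most : ⟨e,⟨t,⟨e,s⟩⟩⟩ takes knows : e, giving ⟨t,⟨e,s⟩⟩.
[[knows most] introduced]: ⟨t,⟨e,s⟩⟩ with s — neither is a function whose domain matches the other; composition fails here.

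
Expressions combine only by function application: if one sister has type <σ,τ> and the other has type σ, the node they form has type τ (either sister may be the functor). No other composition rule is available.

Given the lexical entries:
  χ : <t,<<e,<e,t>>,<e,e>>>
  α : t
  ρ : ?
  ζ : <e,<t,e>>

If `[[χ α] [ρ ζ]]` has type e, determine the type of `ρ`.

At [[χ α] [ρ ζ]] (required: e): [χ α] is <<e,<e,t>>,<e,e>>, which is not a function with range e; hence [ρ ζ] is the functor — type <<<e,<e,t>>,<e,e>>,e>.
At [ρ ζ] (required: <<<e,<e,t>>,<e,e>>,e>): ζ is <e,<t,e>>, which is not a function with range <<<e,<e,t>>,<e,e>>,e>; hence ρ is the functor — type <<e,<t,e>>,<<<e,<e,t>>,<e,e>>,e>>.

<<e,<t,e>>,<<<e,<e,t>>,<e,e>>,e>>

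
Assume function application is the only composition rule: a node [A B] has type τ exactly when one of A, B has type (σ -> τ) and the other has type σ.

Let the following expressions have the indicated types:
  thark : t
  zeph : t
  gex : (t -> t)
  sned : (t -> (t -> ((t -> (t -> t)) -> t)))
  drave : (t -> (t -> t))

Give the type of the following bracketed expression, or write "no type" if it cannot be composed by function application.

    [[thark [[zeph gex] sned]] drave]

[zeph gex] — gex of type (t -> t) combines with zeph of type t: type t.
[[zeph gex] sned] — sned of type (t -> (t -> ((t -> (t -> t)) -> t))) combines with [zeph gex] of type t: type (t -> ((t -> (t -> t)) -> t)).
[thark [[zeph gex] sned]] — [[zeph gex] sned] of type (t -> ((t -> (t -> t)) -> t)) combines with thark of type t: type ((t -> (t -> t)) -> t).
[[thark [[zeph gex] sned]] drave] — [thark [[zeph gex] sned]] of type ((t -> (t -> t)) -> t) combines with drave of type (t -> (t -> t)): type t.

t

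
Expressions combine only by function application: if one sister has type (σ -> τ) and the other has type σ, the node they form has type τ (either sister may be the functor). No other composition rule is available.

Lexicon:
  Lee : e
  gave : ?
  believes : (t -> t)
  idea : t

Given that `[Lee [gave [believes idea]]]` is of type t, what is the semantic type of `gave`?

For [Lee [gave [believes idea]]] to have type t with Lee of type e, [gave [believes idea]] must be the function: [gave [believes idea]] : (e -> t).
For [gave [believes idea]] to have type (e -> t) with [believes idea] of type t, gave must be the function: gave : (t -> (e -> t)).

(t -> (e -> t))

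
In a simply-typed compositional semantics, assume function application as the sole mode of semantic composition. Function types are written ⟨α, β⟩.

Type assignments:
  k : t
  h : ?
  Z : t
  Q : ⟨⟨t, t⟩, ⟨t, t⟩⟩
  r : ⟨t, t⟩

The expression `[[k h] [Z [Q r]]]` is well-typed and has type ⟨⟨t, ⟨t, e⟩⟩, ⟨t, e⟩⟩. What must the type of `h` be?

⟨t, ⟨t, ⟨⟨t, ⟨t, e⟩⟩, ⟨t, e⟩⟩⟩⟩

At [[k h] [Z [Q r]]] (required: ⟨⟨t, ⟨t, e⟩⟩, ⟨t, e⟩⟩): [Z [Q r]] is t, which is not a function with range ⟨⟨t, ⟨t, e⟩⟩, ⟨t, e⟩⟩; hence [k h] is the functor — type ⟨t, ⟨⟨t, ⟨t, e⟩⟩, ⟨t, e⟩⟩⟩.
At [k h] (required: ⟨t, ⟨⟨t, ⟨t, e⟩⟩, ⟨t, e⟩⟩⟩): k is t, which is not a function with range ⟨t, ⟨⟨t, ⟨t, e⟩⟩, ⟨t, e⟩⟩⟩; hence h is the functor — type ⟨t, ⟨t, ⟨⟨t, ⟨t, e⟩⟩, ⟨t, e⟩⟩⟩⟩.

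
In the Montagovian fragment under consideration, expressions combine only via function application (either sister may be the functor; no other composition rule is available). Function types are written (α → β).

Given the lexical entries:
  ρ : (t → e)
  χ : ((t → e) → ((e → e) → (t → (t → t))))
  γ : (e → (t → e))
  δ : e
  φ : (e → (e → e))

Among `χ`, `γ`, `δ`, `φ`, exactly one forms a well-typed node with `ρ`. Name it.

χ

χ — combines: χ : ((t → e) → ((e → e) → (t → (t → t)))) takes ρ : (t → e) as argument, giving ((e → e) → (t → (t → t))).
γ : (e → (t → e)) — does not combine with ρ.
δ : e — does not combine with ρ.
φ : (e → (e → e)) — does not combine with ρ.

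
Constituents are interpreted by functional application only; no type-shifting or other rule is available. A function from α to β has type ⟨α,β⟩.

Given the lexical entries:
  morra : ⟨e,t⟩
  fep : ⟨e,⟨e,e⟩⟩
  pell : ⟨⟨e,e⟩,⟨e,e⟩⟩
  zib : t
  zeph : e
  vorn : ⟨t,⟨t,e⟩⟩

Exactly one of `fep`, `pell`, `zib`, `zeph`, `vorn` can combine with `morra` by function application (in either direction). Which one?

zeph

fep : ⟨e,⟨e,e⟩⟩ — does not combine with morra.
pell : ⟨⟨e,e⟩,⟨e,e⟩⟩ — does not combine with morra.
zib : t — does not combine with morra.
zeph — combines: morra : ⟨e,t⟩ takes zeph : e as argument, giving t.
vorn : ⟨t,⟨t,e⟩⟩ — does not combine with morra.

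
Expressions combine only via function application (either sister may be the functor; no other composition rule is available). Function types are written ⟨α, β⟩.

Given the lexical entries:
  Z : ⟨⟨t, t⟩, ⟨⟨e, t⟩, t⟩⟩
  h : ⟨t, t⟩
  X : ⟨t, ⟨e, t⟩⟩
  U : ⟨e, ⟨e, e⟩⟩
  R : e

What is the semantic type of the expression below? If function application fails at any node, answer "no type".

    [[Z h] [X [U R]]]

[Z h]: ⟨⟨t, t⟩, ⟨⟨e, t⟩, t⟩⟩ applied to ⟨t, t⟩ yields ⟨⟨e, t⟩, t⟩.
[U R]: ⟨e, ⟨e, e⟩⟩ applied to e yields ⟨e, e⟩.
At [X [U R]]: neither ⟨t, ⟨e, t⟩⟩ nor ⟨e, e⟩ can take the other as argument; the node is ill-typed.

no type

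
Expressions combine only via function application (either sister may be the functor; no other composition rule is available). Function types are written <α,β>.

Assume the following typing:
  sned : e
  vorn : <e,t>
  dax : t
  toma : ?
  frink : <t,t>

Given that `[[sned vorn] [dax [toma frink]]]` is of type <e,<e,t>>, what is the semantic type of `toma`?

<<t,t>,<t,<t,<e,<e,t>>>>>

[[sned vorn] [dax [toma frink]]] must have type <e,<e,t>>. The sister [sned vorn] has type t; that is not a function onto <e,<e,t>>, so [dax [toma frink]] must be the functor, of type <t,<e,<e,t>>>.
[dax [toma frink]] must have type <t,<e,<e,t>>>. The sister dax has type t; that is not a function onto <t,<e,<e,t>>>, so [toma frink] must be the functor, of type <t,<t,<e,<e,t>>>>.
[toma frink] must have type <t,<t,<e,<e,t>>>>. The sister frink has type <t,t>; that is not a function onto <t,<t,<e,<e,t>>>>, so toma must be the functor, of type <<t,t>,<t,<t,<e,<e,t>>>>>.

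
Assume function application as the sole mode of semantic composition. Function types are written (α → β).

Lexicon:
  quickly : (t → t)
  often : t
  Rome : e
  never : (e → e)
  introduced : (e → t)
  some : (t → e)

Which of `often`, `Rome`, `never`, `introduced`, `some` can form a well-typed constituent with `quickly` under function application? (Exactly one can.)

often

often — combines: quickly : (t → t) takes often : t as argument, giving t.
Rome : e — neither side's domain matches the other.
never : (e → e) — neither side's domain matches the other.
introduced : (e → t) — neither side's domain matches the other.
some : (t → e) — neither side's domain matches the other.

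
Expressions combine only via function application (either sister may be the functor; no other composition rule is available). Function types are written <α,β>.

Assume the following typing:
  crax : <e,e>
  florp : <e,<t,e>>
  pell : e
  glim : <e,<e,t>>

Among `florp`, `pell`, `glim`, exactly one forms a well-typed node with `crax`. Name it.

florp : <e,<t,e>> — no; crax wants e, and florp wants e.
pell — combines: crax : <e,e> takes pell : e as argument, giving e.
glim : <e,<e,t>> — no; crax wants e, and glim wants e.

pell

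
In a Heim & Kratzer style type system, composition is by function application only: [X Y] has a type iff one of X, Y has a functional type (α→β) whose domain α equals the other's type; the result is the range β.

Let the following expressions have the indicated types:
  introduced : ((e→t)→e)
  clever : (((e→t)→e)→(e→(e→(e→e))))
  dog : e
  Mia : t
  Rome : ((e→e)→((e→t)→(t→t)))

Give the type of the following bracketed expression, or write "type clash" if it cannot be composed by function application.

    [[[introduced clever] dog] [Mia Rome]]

type clash

[introduced clever]: functor clever : (((e→t)→e)→(e→(e→(e→e)))), argument introduced : ((e→t)→e); result (e→(e→(e→e))).
[[introduced clever] dog]: functor [introduced clever] : (e→(e→(e→e))), argument dog : e; result (e→(e→e)).
[Mia Rome]: t with ((e→e)→((e→t)→(t→t))) — neither is a function whose domain matches the other; composition fails here.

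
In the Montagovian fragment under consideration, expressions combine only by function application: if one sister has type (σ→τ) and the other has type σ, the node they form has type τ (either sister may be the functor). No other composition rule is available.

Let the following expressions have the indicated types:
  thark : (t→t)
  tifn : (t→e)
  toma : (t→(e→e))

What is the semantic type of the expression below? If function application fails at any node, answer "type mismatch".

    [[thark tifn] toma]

[thark tifn]: (t→t) with (t→e) — neither is a function whose domain matches the other; composition fails here.

type mismatch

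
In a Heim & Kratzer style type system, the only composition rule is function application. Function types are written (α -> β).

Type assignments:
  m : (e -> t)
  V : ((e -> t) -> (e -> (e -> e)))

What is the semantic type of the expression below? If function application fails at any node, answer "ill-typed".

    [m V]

(e -> (e -> e))

At [m V], V : ((e -> t) -> (e -> (e -> e))) takes m : (e -> t), giving (e -> (e -> e)).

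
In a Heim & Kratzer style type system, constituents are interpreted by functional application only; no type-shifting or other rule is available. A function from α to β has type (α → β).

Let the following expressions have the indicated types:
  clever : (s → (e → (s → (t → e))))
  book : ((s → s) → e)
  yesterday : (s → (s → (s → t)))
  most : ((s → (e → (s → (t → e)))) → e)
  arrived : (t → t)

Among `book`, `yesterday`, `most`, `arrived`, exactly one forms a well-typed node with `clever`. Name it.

most

book : ((s → s) → e) — no; clever wants s, and book wants (s → s).
yesterday : (s → (s → (s → t))) — no; clever wants s, and yesterday wants s.
most — combines: most : ((s → (e → (s → (t → e)))) → e) takes clever : (s → (e → (s → (t → e)))) as argument, giving e.
arrived : (t → t) — no; clever wants s, and arrived wants t.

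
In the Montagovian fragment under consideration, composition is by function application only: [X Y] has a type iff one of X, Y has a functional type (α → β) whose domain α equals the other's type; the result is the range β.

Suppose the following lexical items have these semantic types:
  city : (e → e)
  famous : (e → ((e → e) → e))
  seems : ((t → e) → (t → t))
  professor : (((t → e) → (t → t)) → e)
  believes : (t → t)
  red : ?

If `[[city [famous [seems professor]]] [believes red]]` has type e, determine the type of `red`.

At [[city [famous [seems professor]]] [believes red]] (required: e): [city [famous [seems professor]]] is e, which is not a function with range e; hence [believes red] is the functor — type (e → e).
At [believes red] (required: (e → e)): believes is (t → t), which is not a function with range (e → e); hence red is the functor — type ((t → t) → (e → e)).

((t → t) → (e → e))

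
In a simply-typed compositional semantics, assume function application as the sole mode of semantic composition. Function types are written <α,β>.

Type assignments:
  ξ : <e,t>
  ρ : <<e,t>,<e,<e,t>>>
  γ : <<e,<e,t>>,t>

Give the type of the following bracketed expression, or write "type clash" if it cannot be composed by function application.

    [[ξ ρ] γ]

[ξ ρ]: functor ρ : <<e,t>,<e,<e,t>>>, argument ξ : <e,t>; result <e,<e,t>>.
[[ξ ρ] γ]: functor γ : <<e,<e,t>>,t>, argument [ξ ρ] : <e,<e,t>>; result t.

t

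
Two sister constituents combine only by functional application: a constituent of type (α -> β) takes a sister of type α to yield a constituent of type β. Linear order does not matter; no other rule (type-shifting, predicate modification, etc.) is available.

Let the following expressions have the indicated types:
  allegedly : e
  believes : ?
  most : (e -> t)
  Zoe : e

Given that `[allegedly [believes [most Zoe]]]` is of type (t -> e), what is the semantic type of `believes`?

(t -> (e -> (t -> e)))

[allegedly [believes [most Zoe]]] is required to be (t -> e). allegedly : e cannot yield (t -> e) as functor, so [believes [most Zoe]] : (e -> (t -> e)).
[believes [most Zoe]] is required to be (e -> (t -> e)). [most Zoe] : t cannot yield (e -> (t -> e)) as functor, so believes : (t -> (e -> (t -> e))).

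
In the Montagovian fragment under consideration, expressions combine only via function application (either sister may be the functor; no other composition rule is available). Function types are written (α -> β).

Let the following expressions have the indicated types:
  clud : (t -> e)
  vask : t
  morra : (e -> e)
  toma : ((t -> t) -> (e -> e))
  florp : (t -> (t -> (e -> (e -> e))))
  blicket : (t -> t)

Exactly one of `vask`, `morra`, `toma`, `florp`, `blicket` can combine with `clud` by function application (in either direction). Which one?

vask — combines: clud : (t -> e) takes vask : t as argument, giving e.
morra : (e -> e) — neither side's domain matches the other.
toma : ((t -> t) -> (e -> e)) — neither side's domain matches the other.
florp : (t -> (t -> (e -> (e -> e)))) — neither side's domain matches the other.
blicket : (t -> t) — neither side's domain matches the other.

vask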